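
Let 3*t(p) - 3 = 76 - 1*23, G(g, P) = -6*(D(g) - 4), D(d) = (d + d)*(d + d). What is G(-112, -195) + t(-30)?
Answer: -903040/3 ≈ -3.0101e+5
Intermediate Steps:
D(d) = 4*d² (D(d) = (2*d)*(2*d) = 4*d²)
G(g, P) = 24 - 24*g² (G(g, P) = -6*(4*g² - 4) = -6*(-4 + 4*g²) = 24 - 24*g²)
t(p) = 56/3 (t(p) = 1 + (76 - 1*23)/3 = 1 + (76 - 23)/3 = 1 + (⅓)*53 = 1 + 53/3 = 56/3)
G(-112, -195) + t(-30) = (24 - 24*(-112)²) + 56/3 = (24 - 24*12544) + 56/3 = (24 - 301056) + 56/3 = -301032 + 56/3 = -903040/3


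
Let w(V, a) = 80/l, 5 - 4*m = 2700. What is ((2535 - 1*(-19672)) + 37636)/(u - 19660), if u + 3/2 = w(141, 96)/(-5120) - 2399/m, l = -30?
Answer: -61930323840/20343607717 ≈ -3.0442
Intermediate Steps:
m = -2695/4 (m = 5/4 - ¼*2700 = 5/4 - 675 = -2695/4 ≈ -673.75)
w(V, a) = -8/3 (w(V, a) = 80/(-30) = 80*(-1/30) = -8/3)
u = 2133083/1034880 (u = -3/2 + (-8/3/(-5120) - 2399/(-2695/4)) = -3/2 + (-8/3*(-1/5120) - 2399*(-4/2695)) = -3/2 + (1/1920 + 9596/2695) = -3/2 + 3685403/1034880 = 2133083/1034880 ≈ 2.0612)
((2535 - 1*(-19672)) + 37636)/(u - 19660) = ((2535 - 1*(-19672)) + 37636)/(2133083/1034880 - 19660) = ((2535 + 19672) + 37636)/(-20343607717/1034880) = (22207 + 37636)*(-1034880/20343607717) = 59843*(-1034880/20343607717) = -61930323840/20343607717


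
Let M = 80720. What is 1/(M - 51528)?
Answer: 1/29192 ≈ 3.4256e-5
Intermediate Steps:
1/(M - 51528) = 1/(80720 - 51528) = 1/29192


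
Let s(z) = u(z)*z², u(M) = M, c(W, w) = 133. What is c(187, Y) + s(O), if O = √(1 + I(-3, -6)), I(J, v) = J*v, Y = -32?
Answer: 133 + 19*√19 ≈ 215.82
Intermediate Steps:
O = √19 (O = √(1 - 3*(-6)) = √(1 + 18) = √19 ≈ 4.3589)
s(z) = z³ (s(z) = z*z² = z³)
c(187, Y) + s(O) = 133 + (√19)³ = 133 + 19*√19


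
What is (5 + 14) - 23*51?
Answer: -1154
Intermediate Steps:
(5 + 14) - 23*51 = 19 - 1173 = -1154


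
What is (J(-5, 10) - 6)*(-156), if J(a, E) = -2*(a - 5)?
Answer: -2184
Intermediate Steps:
J(a, E) = 10 - 2*a (J(a, E) = -2*(-5 + a) = 10 - 2*a)
(J(-5, 10) - 6)*(-156) = ((10 - 2*(-5)) - 6)*(-156) = ((10 + 10) - 6)*(-156) = (20 - 6)*(-156) = 14*(-156) = -2184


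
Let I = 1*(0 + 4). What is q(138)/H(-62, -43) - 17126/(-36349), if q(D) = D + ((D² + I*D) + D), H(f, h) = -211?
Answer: -718713742/7669639 ≈ -93.709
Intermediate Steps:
I = 4 (I = 1*4 = 4)
q(D) = D² + 6*D (q(D) = D + ((D² + 4*D) + D) = D + (D² + 5*D) = D² + 6*D)
q(138)/H(-62, -43) - 17126/(-36349) = (138*(6 + 138))/(-211) - 17126/(-36349) = (138*144)*(-1/211) - 17126*(-1/36349) = 19872*(-1/211) + 17126/36349 = -19872/211 + 17126/36349 = -718713742/7669639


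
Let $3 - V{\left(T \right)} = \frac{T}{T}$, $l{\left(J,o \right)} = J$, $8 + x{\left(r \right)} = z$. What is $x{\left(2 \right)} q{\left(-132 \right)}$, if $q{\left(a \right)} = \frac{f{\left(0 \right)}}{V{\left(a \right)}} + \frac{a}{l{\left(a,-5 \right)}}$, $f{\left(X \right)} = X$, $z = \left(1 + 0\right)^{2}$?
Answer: $-7$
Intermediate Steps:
$z = 1$ ($z = 1^{2} = 1$)
$x{\left(r \right)} = -7$ ($x{\left(r \right)} = -8 + 1 = -7$)
$V{\left(T \right)} = 2$ ($V{\left(T \right)} = 3 - \frac{T}{T} = 3 - 1 = 2$)
$q{\left(a \right)} = 1$ ($q{\left(a \right)} = \frac{0}{2} + \frac{a}{a} = 0 \cdot \frac{1}{2} + 1 = 0 + 1 = 1$)
$x{\left(2 \right)} q{\left(-132 \right)} = \left(-7\right) 1 = -7$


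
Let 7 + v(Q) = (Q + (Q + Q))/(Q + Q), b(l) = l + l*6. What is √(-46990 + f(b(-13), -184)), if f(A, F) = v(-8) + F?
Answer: I*√188718/2 ≈ 217.21*I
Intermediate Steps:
b(l) = 7*l (b(l) = l + 6*l = 7*l)
v(Q) = -11/2 (v(Q) = -7 + (Q + (Q + Q))/(Q + Q) = -7 + (Q + 2*Q)/((2*Q)) = -7 + (3*Q)*(1/(2*Q)) = -7 + 3/2 = -11/2)
f(A, F) = -11/2 + F
√(-46990 + f(b(-13), -184)) = √(-46990 + (-11/2 - 184)) = √(-46990 - 379/2) = √(-94359/2) = I*√188718/2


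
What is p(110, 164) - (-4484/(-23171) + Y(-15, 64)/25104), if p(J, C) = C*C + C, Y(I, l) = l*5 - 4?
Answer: 3935067591667/145421196 ≈ 27060.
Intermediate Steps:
Y(I, l) = -4 + 5*l (Y(I, l) = 5*l - 4 = -4 + 5*l)
p(J, C) = C + C² (p(J, C) = C² + C = C + C²)
p(110, 164) - (-4484/(-23171) + Y(-15, 64)/25104) = 164*(1 + 164) - (-4484/(-23171) + (-4 + 5*64)/25104) = 164*165 - (-4484*(-1/23171) + (-4 + 320)*(1/25104)) = 27060 - (4484/23171 + 316*(1/25104)) = 27060 - (4484/23171 + 79/6276) = 27060 - 1*29972093/145421196 = 27060 - 29972093/145421196 = 3935067591667/145421196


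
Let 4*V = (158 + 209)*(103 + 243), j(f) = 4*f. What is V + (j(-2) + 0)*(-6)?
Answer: 63587/2 ≈ 31794.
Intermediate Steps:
V = 63491/2 (V = ((158 + 209)*(103 + 243))/4 = (367*346)/4 = (1/4)*126982 = 63491/2 ≈ 31746.)
V + (j(-2) + 0)*(-6) = 63491/2 + (4*(-2) + 0)*(-6) = 63491/2 + (-8 + 0)*(-6) = 63491/2 - 8*(-6) = 63491/2 + 48 = 63587/2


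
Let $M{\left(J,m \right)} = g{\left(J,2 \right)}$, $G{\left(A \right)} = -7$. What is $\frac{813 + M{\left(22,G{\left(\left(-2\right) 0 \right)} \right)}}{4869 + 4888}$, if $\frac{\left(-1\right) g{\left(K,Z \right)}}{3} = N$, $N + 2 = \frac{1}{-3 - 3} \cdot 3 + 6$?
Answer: $\frac{1605}{19514} \approx 0.082249$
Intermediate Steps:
$N = \frac{7}{2}$ ($N = -2 + \left(\frac{1}{-3 - 3} \cdot 3 + 6\right) = -2 + \left(\frac{1}{-6} \cdot 3 + 6\right) = -2 + \left(\left(- \frac{1}{6}\right) 3 + 6\right) = -2 + \left(- \frac{1}{2} + 6\right) = -2 + \frac{11}{2} = \frac{7}{2} \approx 3.5$)
$g{\left(K,Z \right)} = - \frac{21}{2}$ ($g{\left(K,Z \right)} = \left(-3\right) \frac{7}{2} = - \frac{21}{2}$)
$M{\left(J,m \right)} = - \frac{21}{2}$
$\frac{813 + M{\left(22,G{\left(\left(-2\right) 0 \right)} \right)}}{4869 + 4888} = \frac{813 - \frac{21}{2}}{4869 + 4888} = \frac{1605}{2 \cdot 9757} = \frac{1605}{2} \cdot \frac{1}{9757} = \frac{1605}{19514}$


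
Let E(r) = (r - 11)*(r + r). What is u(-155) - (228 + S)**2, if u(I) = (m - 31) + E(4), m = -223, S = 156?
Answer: -147766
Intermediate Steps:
E(r) = 2*r*(-11 + r) (E(r) = (-11 + r)*(2*r) = 2*r*(-11 + r))
u(I) = -310 (u(I) = (-223 - 31) + 2*4*(-11 + 4) = -254 + 2*4*(-7) = -254 - 56 = -310)
u(-155) - (228 + S)**2 = -310 - (228 + 156)**2 = -310 - 1*384**2 = -310 - 1*147456 = -310 - 147456 = -147766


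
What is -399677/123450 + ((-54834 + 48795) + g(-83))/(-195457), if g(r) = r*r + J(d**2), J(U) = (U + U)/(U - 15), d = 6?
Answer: -547575162023/168904166550 ≈ -3.2419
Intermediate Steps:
J(U) = 2*U/(-15 + U) (J(U) = (2*U)/(-15 + U) = 2*U/(-15 + U))
g(r) = 24/7 + r**2 (g(r) = r*r + 2*6**2/(-15 + 6**2) = r**2 + 2*36/(-15 + 36) = r**2 + 2*36/21 = r**2 + 2*36*(1/21) = r**2 + 24/7 = 24/7 + r**2)
-399677/123450 + ((-54834 + 48795) + g(-83))/(-195457) = -399677/123450 + ((-54834 + 48795) + (24/7 + (-83)**2))/(-195457) = -399677*1/123450 + (-6039 + (24/7 + 6889))*(-1/195457) = -399677/123450 + (-6039 + 48247/7)*(-1/195457) = -399677/123450 + (5974/7)*(-1/195457) = -399677/123450 - 5974/1368199 = -547575162023/168904166550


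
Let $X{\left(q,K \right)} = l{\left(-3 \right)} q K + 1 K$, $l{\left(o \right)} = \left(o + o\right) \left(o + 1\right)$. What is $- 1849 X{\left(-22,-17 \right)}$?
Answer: $-8266879$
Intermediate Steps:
$l{\left(o \right)} = 2 o \left(1 + o\right)$
$X{\left(q,K \right)} = K + 12 K q$ ($X{\left(q,K \right)} = 2 \left(-3\right) \left(1 - 3\right) q K + 1 K = 2 \left(-3\right) \left(-2\right) q K + K = 12 q K + K = 12 K q + K = K + 12 K q$)
$- 1849 X{\left(-22,-17 \right)} = - 1849 \left(- 17 \left(1 + 12 \left(-22\right)\right)\right) = - 1849 \left(- 17 \left(1 - 264\right)\right) = - 1849 \left(\left(-17\right) \left(-263\right)\right) = \left(-1849\right) 4471 = -8266879$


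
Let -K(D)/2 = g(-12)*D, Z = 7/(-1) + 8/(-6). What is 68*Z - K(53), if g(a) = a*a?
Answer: 44092/3 ≈ 14697.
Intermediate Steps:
Z = -25/3 (Z = 7*(-1) + 8*(-⅙) = -7 - 4/3 = -25/3 ≈ -8.3333)
g(a) = a²
K(D) = -288*D (K(D) = -2*(-12)²*D = -288*D)
68*Z - K(53) = 68*(-25/3) - (-288)*53 = -1700/3 - 1*(-15264) = -1700/3 + 15264 = 44092/3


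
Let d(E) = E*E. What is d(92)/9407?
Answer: 368/409 ≈ 0.89976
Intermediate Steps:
d(E) = E**2
d(92)/9407 = 92**2/9407 = 8464*(1/9407) = 368/409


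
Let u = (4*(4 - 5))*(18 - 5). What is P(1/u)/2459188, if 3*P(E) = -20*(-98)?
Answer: 490/1844391 ≈ 0.00026567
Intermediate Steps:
u = -52 (u = (4*(-1))*13 = -4*13 = -52)
P(E) = 1960/3 (P(E) = (-20*(-98))/3 = (⅓)*1960 = 1960/3)
P(1/u)/2459188 = (1960/3)/2459188 = (1960/3)*(1/2459188) = 490/1844391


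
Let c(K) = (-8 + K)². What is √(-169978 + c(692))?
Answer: √297878 ≈ 545.78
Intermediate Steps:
√(-169978 + c(692)) = √(-169978 + (-8 + 692)²) = √(-169978 + 684²) = √(-169978 + 467856) = √297878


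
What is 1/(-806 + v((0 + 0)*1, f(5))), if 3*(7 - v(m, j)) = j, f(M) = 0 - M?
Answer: -3/2392 ≈ -0.0012542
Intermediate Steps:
f(M) = -M
v(m, j) = 7 - j/3
1/(-806 + v((0 + 0)*1, f(5))) = 1/(-806 + (7 - (-1)*5/3)) = 1/(-806 + (7 - ⅓*(-5))) = 1/(-806 + (7 + 5/3)) = 1/(-806 + 26/3) = 1/(-2392/3) = -3/2392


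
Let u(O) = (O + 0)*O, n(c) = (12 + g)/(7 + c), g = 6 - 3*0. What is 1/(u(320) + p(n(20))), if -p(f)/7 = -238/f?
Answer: 1/104899 ≈ 9.5330e-6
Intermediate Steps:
g = 6 (g = 6 + 0 = 6)
n(c) = 18/(7 + c) (n(c) = (12 + 6)/(7 + c) = 18/(7 + c))
p(f) = 1666/f (p(f) = -(-1666)/f = 1666/f)
u(O) = O² (u(O) = O*O = O²)
1/(u(320) + p(n(20))) = 1/(320² + 1666/((18/(7 + 20)))) = 1/(102400 + 1666/((18/27))) = 1/(102400 + 1666/((18*(1/27)))) = 1/(102400 + 1666/(⅔)) = 1/(102400 + 1666*(3/2)) = 1/(102400 + 2499) = 1/104899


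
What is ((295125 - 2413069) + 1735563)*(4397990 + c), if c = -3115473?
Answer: -490410132977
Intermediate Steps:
((295125 - 2413069) + 1735563)*(4397990 + c) = ((295125 - 2413069) + 1735563)*(4397990 - 3115473) = (-2117944 + 1735563)*1282517 = -382381*1282517 = -490410132977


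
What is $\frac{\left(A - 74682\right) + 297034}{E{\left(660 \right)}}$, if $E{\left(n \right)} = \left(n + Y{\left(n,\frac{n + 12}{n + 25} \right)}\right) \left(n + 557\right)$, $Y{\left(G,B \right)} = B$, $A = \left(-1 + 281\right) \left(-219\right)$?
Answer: $\frac{27576730}{137755881} \approx 0.20019$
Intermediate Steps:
$A = -61320$ ($A = 280 \left(-219\right) = -61320$)
$E{\left(n \right)} = \left(557 + n\right) \left(n + \frac{12 + n}{25 + n}\right)$ ($E{\left(n \right)} = \left(n + \frac{n + 12}{n + 25}\right) \left(n + 557\right) = \left(n + \frac{12 + n}{25 + n}\right) \left(557 + n\right) = \left(557 + n\right) \left(n + \frac{12 + n}{25 + n}\right)$)
$\frac{\left(A - 74682\right) + 297034}{E{\left(660 \right)}} = \frac{\left(-61320 - 74682\right) + 297034}{\frac{1}{25 + 660} \left(6684 + 660^{3} + 583 \cdot 660^{2} + 14494 \cdot 660\right)} = \frac{-136002 + 297034}{\frac{1}{685} \left(6684 + 287496000 + 583 \cdot 435600 + 9566040\right)} = \frac{161032}{\frac{1}{685} \left(6684 + 287496000 + 253954800 + 9566040\right)} = \frac{161032}{\frac{1}{685} \cdot 551023524} = \frac{161032}{\frac{551023524}{685}} = 161032 \cdot \frac{685}{551023524} = \frac{27576730}{137755881}$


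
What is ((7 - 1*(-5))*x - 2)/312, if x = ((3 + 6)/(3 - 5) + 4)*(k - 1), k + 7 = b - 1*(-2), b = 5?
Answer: 1/78 ≈ 0.012821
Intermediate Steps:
k = 0 (k = -7 + (5 - 1*(-2)) = -7 + (5 + 2) = -7 + 7 = 0)
x = ½ (x = ((3 + 6)/(3 - 5) + 4)*(0 - 1) = (9/(-2) + 4)*(-1) = (9*(-½) + 4)*(-1) = (-9/2 + 4)*(-1) = -½*(-1) = ½ ≈ 0.50000)
((7 - 1*(-5))*x - 2)/312 = ((7 - 1*(-5))*(½) - 2)/312 = ((7 + 5)*(½) - 2)*(1/312) = (12*(½) - 2)*(1/312) = (6 - 2)*(1/312) = 4*(1/312) = 1/78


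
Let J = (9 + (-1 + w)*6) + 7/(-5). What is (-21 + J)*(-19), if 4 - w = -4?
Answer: -2717/5 ≈ -543.40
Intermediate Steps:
w = 8 (w = 4 - 1*(-4) = 4 + 4 = 8)
J = 248/5 (J = (9 + (-1 + 8)*6) + 7/(-5) = (9 + 7*6) + 7*(-⅕) = (9 + 42) - 7/5 = 51 - 7/5 = 248/5 ≈ 49.600)
(-21 + J)*(-19) = (-21 + 248/5)*(-19) = (143/5)*(-19) = -2717/5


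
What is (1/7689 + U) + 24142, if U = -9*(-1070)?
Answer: 259672909/7689 ≈ 33772.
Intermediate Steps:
U = 9630
(1/7689 + U) + 24142 = (1/7689 + 9630) + 24142 = 74045071/7689 + 24142 = 259672909/7689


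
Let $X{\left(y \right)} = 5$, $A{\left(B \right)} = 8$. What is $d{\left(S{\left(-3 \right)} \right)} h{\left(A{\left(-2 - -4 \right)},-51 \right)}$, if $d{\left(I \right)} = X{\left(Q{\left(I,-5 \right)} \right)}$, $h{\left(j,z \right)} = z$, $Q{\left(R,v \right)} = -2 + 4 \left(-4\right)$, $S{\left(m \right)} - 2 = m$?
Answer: $-255$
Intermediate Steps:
$S{\left(m \right)} = 2 + m$
$Q{\left(R,v \right)} = -18$ ($Q{\left(R,v \right)} = -2 - 16 = -18$)
$d{\left(I \right)} = 5$
$d{\left(S{\left(-3 \right)} \right)} h{\left(A{\left(-2 - -4 \right)},-51 \right)} = 5 \left(-51\right) = -255$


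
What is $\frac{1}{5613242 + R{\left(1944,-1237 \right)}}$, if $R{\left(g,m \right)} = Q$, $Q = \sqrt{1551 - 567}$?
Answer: $\frac{2806621}{15754242874790} - \frac{\sqrt{246}}{15754242874790} \approx 1.7815 \cdot 10^{-7}$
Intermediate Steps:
$Q = 2 \sqrt{246}$ ($Q = \sqrt{984} = 2 \sqrt{246} \approx 31.369$)
$R{\left(g,m \right)} = 2 \sqrt{246}$
$\frac{1}{5613242 + R{\left(1944,-1237 \right)}} = \frac{1}{5613242 + 2 \sqrt{246}}$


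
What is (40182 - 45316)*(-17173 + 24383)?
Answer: -37016140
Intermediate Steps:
(40182 - 45316)*(-17173 + 24383) = -5134*7210 = -37016140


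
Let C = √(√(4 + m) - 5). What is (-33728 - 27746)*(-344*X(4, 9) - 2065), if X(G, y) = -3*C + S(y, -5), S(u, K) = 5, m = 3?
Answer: 232679090 - 63441168*√(-5 + √7) ≈ 2.3268e+8 - 9.7341e+7*I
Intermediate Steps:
C = √(-5 + √7) (C = √(√(4 + 3) - 5) = √(√7 - 5) = √(-5 + √7) ≈ 1.5344*I)
X(G, y) = 5 - 3*√(-5 + √7) (X(G, y) = -3*√(-5 + √7) + 5 = 5 - 3*√(-5 + √7))
(-33728 - 27746)*(-344*X(4, 9) - 2065) = (-33728 - 27746)*(-344*(5 - 3*√(-5 + √7)) - 2065) = -61474*((-1720 + 1032*√(-5 + √7)) - 2065) = -61474*(-3785 + 1032*√(-5 + √7)) = 232679090 - 63441168*√(-5 + √7)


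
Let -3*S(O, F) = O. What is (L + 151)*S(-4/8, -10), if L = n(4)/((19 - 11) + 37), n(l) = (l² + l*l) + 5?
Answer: 3416/135 ≈ 25.304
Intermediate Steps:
S(O, F) = -O/3
n(l) = 5 + 2*l² (n(l) = (l² + l²) + 5 = 2*l² + 5 = 5 + 2*l²)
L = 37/45 (L = (5 + 2*4²)/((19 - 11) + 37) = (5 + 2*16)/(8 + 37) = (5 + 32)/45 = 37*(1/45) = 37/45 ≈ 0.82222)
(L + 151)*S(-4/8, -10) = (37/45 + 151)*(-(-4)/(3*8)) = 6832*(-(-4)/(3*8))/45 = 6832*(-⅓*(-½))/45 = (6832/45)*(⅙) = 3416/135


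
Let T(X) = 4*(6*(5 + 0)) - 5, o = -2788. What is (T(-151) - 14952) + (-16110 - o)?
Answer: -28159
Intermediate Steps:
T(X) = 115 (T(X) = 4*(6*5) - 5 = 4*30 - 5 = 120 - 5 = 115)
(T(-151) - 14952) + (-16110 - o) = (115 - 14952) + (-16110 - 1*(-2788)) = -14837 + (-16110 + 2788) = -14837 - 13322 = -28159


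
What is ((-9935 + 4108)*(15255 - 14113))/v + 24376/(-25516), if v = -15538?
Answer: 21176972957/49558451 ≈ 427.31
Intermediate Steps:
((-9935 + 4108)*(15255 - 14113))/v + 24376/(-25516) = ((-9935 + 4108)*(15255 - 14113))/(-15538) + 24376/(-25516) = -5827*1142*(-1/15538) + 24376*(-1/25516) = -6654434*(-1/15538) - 6094/6379 = 3327217/7769 - 6094/6379 = 21176972957/49558451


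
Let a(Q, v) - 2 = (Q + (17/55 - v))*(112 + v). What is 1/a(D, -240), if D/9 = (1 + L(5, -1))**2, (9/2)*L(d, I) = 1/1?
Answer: -495/16076834 ≈ -3.0790e-5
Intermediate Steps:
L(d, I) = 2/9 (L(d, I) = (2/9)/1 = (2/9)*1 = 2/9)
D = 121/9 (D = 9*(1 + 2/9)**2 = 9*(11/9)**2 = 9*(121/81) = 121/9 ≈ 13.444)
a(Q, v) = 2 + (112 + v)*(17/55 + Q - v) (a(Q, v) = 2 + (Q + (17/55 - v))*(112 + v) = 2 + (17/55 + Q - v)*(112 + v) = 2 + (112 + v)*(17/55 + Q - v))
1/a(D, -240) = 1/(2014/55 - 1*(-240)**2 + 112*(121/9) - 6143/55*(-240) + (121/9)*(-240)) = 1/(2014/55 - 1*57600 + 13552/9 + 294864/11 - 9680/3) = 1/(2014/55 - 57600 + 13552/9 + 294864/11 - 9680/3) = 1/(-16076834/495) = -495/16076834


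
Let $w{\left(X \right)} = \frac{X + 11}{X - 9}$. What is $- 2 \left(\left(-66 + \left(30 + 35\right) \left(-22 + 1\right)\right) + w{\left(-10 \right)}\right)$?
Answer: $\frac{54380}{19} \approx 2862.1$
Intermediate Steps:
$w{\left(X \right)} = \frac{11 + X}{-9 + X}$
$- 2 \left(\left(-66 + \left(30 + 35\right) \left(-22 + 1\right)\right) + w{\left(-10 \right)}\right) = - 2 \left(\left(-66 + \left(30 + 35\right) \left(-22 + 1\right)\right) + \frac{11 - 10}{-9 - 10}\right) = - 2 \left(\left(-66 + 65 \left(-21\right)\right) + \frac{1}{-19} \cdot 1\right) = - 2 \left(\left(-66 - 1365\right) - \frac{1}{19}\right) = - 2 \left(-1431 - \frac{1}{19}\right) = \left(-2\right) \left(- \frac{27190}{19}\right) = \frac{54380}{19}$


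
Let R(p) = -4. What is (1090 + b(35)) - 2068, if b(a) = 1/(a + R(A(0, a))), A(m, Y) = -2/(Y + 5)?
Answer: -30317/31 ≈ -977.97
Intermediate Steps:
A(m, Y) = -2/(5 + Y)
b(a) = 1/(-4 + a) (b(a) = 1/(a - 4) = 1/(-4 + a))
(1090 + b(35)) - 2068 = (1090 + 1/(-4 + 35)) - 2068 = (1090 + 1/31) - 2068 = 33791/31 - 2068 = -30317/31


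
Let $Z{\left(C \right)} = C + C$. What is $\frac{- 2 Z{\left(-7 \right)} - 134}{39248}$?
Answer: $- \frac{53}{19624} \approx -0.0027008$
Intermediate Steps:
$Z{\left(C \right)} = 2 C$
$\frac{- 2 Z{\left(-7 \right)} - 134}{39248} = \frac{- 2 \cdot 2 \left(-7\right) - 134}{39248} = \left(\left(-2\right) \left(-14\right) - 134\right) \frac{1}{39248} = \left(28 - 134\right) \frac{1}{39248} = \left(-106\right) \frac{1}{39248} = - \frac{53}{19624}$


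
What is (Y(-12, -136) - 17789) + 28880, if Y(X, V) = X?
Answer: 11079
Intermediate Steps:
(Y(-12, -136) - 17789) + 28880 = (-12 - 17789) + 28880 = -17801 + 28880 = 11079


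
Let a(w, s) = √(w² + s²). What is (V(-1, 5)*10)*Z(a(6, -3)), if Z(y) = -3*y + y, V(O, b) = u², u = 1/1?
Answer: -60*√5 ≈ -134.16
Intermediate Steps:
u = 1 (u = 1*1 = 1)
a(w, s) = √(s² + w²)
V(O, b) = 1 (V(O, b) = 1² = 1)
Z(y) = -2*y
(V(-1, 5)*10)*Z(a(6, -3)) = (1*10)*(-2*√((-3)² + 6²)) = 10*(-2*√(9 + 36)) = 10*(-6*√5) = -60*√5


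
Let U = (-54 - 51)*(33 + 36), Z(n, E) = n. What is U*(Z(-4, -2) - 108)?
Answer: 811440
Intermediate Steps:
U = -7245 (U = -105*69 = -7245)
U*(Z(-4, -2) - 108) = -7245*(-4 - 108) = -7245*(-112) = 811440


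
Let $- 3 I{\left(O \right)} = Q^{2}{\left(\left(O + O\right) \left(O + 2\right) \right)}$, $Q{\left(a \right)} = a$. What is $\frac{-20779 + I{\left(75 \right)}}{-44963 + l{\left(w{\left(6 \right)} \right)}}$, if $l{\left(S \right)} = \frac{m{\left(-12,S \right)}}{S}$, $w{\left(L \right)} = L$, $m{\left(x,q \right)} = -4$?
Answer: $\frac{133464837}{134891} \approx 989.43$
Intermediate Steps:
$I{\left(O \right)} = - \frac{4 O^{2} \left(2 + O\right)^{2}}{3}$ ($I{\left(O \right)} = - \frac{\left(\left(O + O\right) \left(O + 2\right)\right)^{2}}{3} = - \frac{\left(2 O \left(2 + O\right)\right)^{2}}{3} = - \frac{4 O^{2} \left(2 + O\right)^{2}}{3}$)
$l{\left(S \right)} = - \frac{4}{S}$
$\frac{-20779 + I{\left(75 \right)}}{-44963 + l{\left(w{\left(6 \right)} \right)}} = \frac{-20779 - \frac{4 \cdot 75^{2} \left(2 + 75\right)^{2}}{3}}{-44963 - \frac{4}{6}} = \frac{-20779 - 7500 \cdot 77^{2}}{-44963 - \frac{2}{3}} = \frac{-20779 - 7500 \cdot 5929}{-44963 - \frac{2}{3}} = \frac{-20779 - 44467500}{- \frac{134891}{3}} = \left(-44488279\right) \left(- \frac{3}{134891}\right) = \frac{133464837}{134891}$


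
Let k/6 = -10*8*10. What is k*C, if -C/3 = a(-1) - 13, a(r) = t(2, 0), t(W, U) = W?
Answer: -158400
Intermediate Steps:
a(r) = 2
C = 33 (C = -3*(2 - 13) = -3*(-11) = 33)
k = -4800 (k = 6*(-10*8*10) = 6*(-80*10) = 6*(-800) = -4800)
k*C = -4800*33 = -158400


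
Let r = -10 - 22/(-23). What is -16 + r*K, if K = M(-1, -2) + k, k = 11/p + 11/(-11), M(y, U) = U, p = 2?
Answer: -888/23 ≈ -38.609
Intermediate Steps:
r = -208/23 (r = -10 - 22*(-1/23) = -10 + 22/23 = -208/23 ≈ -9.0435)
k = 9/2 (k = 11/2 + 11/(-11) = 11*(½) + 11*(-1/11) = 11/2 - 1 = 9/2 ≈ 4.5000)
K = 5/2 (K = -2 + 9/2 = 5/2 ≈ 2.5000)
-16 + r*K = -16 - 208/23*5/2 = -16 - 520/23 = -888/23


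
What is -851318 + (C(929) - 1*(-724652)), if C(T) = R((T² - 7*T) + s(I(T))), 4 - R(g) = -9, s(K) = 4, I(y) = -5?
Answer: -126653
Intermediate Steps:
R(g) = 13 (R(g) = 4 - 1*(-9) = 4 + 9 = 13)
C(T) = 13
-851318 + (C(929) - 1*(-724652)) = -851318 + (13 - 1*(-724652)) = -851318 + (13 + 724652) = -851318 + 724665 = -126653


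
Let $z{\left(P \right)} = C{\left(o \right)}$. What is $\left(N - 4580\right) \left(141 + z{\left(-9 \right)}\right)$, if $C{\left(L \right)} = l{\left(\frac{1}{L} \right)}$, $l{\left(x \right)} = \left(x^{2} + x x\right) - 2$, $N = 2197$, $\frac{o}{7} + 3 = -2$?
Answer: $- \frac{405770091}{1225} \approx -3.3124 \cdot 10^{5}$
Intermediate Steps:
$o = -35$ ($o = -21 + 7 \left(-2\right) = -21 - 14 = -35$)
$l{\left(x \right)} = -2 + 2 x^{2}$ ($l{\left(x \right)} = \left(x^{2} + x^{2}\right) - 2 = 2 x^{2} - 2 = -2 + 2 x^{2}$)
$C{\left(L \right)} = -2 + \frac{2}{L^{2}}$ ($C{\left(L \right)} = -2 + 2 \left(\frac{1}{L}\right)^{2} = -2 + \frac{2}{L^{2}}$)
$z{\left(P \right)} = - \frac{2448}{1225}$ ($z{\left(P \right)} = -2 + \frac{2}{1225} = - \frac{2448}{1225}$)
$\left(N - 4580\right) \left(141 + z{\left(-9 \right)}\right) = \left(2197 - 4580\right) \left(141 - \frac{2448}{1225}\right) = \left(-2383\right) \frac{170277}{1225} = - \frac{405770091}{1225}$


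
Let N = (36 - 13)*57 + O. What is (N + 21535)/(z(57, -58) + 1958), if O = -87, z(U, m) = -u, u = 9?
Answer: 22759/1949 ≈ 11.677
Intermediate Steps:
z(U, m) = -9 (z(U, m) = -1*9 = -9)
N = 1224 (N = (36 - 13)*57 - 87 = 23*57 - 87 = 1311 - 87 = 1224)
(N + 21535)/(z(57, -58) + 1958) = (1224 + 21535)/(-9 + 1958) = 22759/1949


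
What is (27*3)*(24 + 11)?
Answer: 2835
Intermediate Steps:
(27*3)*(24 + 11) = 81*35 = 2835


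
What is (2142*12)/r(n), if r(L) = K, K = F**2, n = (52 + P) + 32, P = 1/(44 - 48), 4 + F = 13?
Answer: 952/3 ≈ 317.33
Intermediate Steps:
F = 9 (F = -4 + 13 = 9)
P = -1/4 (P = 1/(-4) = -1/4 ≈ -0.25000)
n = 335/4 (n = (52 - 1/4) + 32 = 207/4 + 32 = 335/4 ≈ 83.750)
K = 81 (K = 9**2 = 81)
r(L) = 81
(2142*12)/r(n) = (2142*12)/81 = 25704*(1/81) = 952/3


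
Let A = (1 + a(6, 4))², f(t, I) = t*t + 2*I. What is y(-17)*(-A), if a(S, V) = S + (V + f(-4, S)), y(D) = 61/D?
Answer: 92781/17 ≈ 5457.7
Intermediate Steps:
f(t, I) = t² + 2*I
a(S, V) = 16 + V + 3*S (a(S, V) = S + (V + ((-4)² + 2*S)) = S + (V + (16 + 2*S)) = S + (16 + V + 2*S) = 16 + V + 3*S)
A = 1521 (A = (1 + (16 + 4 + 3*6))² = (1 + (16 + 4 + 18))² = (1 + 38)² = 39² = 1521)
y(-17)*(-A) = (61/(-17))*(-1*1521) = (61*(-1/17))*(-1521) = -61/17*(-1521) = 92781/17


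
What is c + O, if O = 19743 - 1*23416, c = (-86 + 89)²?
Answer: -3664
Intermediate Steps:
c = 9 (c = 3² = 9)
O = -3673 (O = 19743 - 23416 = -3673)
c + O = 9 - 3673 = -3664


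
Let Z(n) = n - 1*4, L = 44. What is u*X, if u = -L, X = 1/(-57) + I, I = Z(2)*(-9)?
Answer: -45100/57 ≈ -791.23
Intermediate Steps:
Z(n) = -4 + n (Z(n) = n - 4 = -4 + n)
I = 18 (I = (-4 + 2)*(-9) = -2*(-9) = 18)
X = 1025/57 (X = 1/(-57) + 18 = -1/57 + 18 = 1025/57 ≈ 17.982)
u = -44 (u = -1*44 = -44)
u*X = -44*1025/57 = -45100/57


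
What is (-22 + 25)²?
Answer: 9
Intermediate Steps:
(-22 + 25)² = 3² = 9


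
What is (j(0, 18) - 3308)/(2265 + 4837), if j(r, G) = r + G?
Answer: -1645/3551 ≈ -0.46325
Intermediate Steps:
j(r, G) = G + r
(j(0, 18) - 3308)/(2265 + 4837) = ((18 + 0) - 3308)/(2265 + 4837) = (18 - 3308)/7102 = -3290*1/7102 = -1645/3551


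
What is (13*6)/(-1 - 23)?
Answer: -13/4 ≈ -3.2500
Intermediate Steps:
(13*6)/(-1 - 23) = 78/(-24) = 78*(-1/24) = -13/4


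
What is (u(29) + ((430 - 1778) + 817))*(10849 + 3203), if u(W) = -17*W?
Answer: -14389248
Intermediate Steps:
(u(29) + ((430 - 1778) + 817))*(10849 + 3203) = (-17*29 + ((430 - 1778) + 817))*(10849 + 3203) = (-493 + (-1348 + 817))*14052 = (-493 - 531)*14052 = -1024*14052 = -14389248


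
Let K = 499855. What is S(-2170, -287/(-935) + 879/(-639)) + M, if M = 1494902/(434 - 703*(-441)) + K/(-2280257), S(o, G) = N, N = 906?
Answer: 92090097207839/101131678207 ≈ 910.60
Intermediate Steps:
S(o, G) = 906
M = 464796752297/101131678207 (M = 1494902/(434 - 703*(-441)) + 499855/(-2280257) = 1494902/(434 + 310023) + 499855*(-1/2280257) = 1494902/310457 - 499855/2280257 = 464796752297/101131678207 ≈ 4.5960)
S(-2170, -287/(-935) + 879/(-639)) + M = 906 + 464796752297/101131678207 = 92090097207839/101131678207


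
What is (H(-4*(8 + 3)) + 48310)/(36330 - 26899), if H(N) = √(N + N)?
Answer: 48310/9431 + 2*I*√22/9431 ≈ 5.1225 + 0.00099468*I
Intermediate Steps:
H(N) = √2*√N (H(N) = √(2*N) = √2*√N)
(H(-4*(8 + 3)) + 48310)/(36330 - 26899) = (√2*√(-4*(8 + 3)) + 48310)/(36330 - 26899) = (√2*√(-4*11) + 48310)/9431 = (√2*√(-44) + 48310)*(1/9431) = (√2*(2*I*√11) + 48310)*(1/9431) = (2*I*√22 + 48310)*(1/9431) = (48310 + 2*I*√22)*(1/9431) = 48310/9431 + 2*I*√22/9431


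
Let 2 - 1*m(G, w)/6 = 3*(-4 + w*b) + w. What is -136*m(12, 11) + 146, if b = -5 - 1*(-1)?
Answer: -110014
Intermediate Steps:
b = -4 (b = -5 + 1 = -4)
m(G, w) = 84 + 66*w (m(G, w) = 12 - 6*(3*(-4 + w*(-4)) + w) = 12 - 6*(3*(-4 - 4*w) + w) = 12 - 6*((-12 - 12*w) + w) = 12 - 6*(-12 - 11*w) = 12 + (72 + 66*w) = 84 + 66*w)
-136*m(12, 11) + 146 = -136*(84 + 66*11) + 146 = -136*(84 + 726) + 146 = -136*810 + 146 = -110160 + 146 = -110014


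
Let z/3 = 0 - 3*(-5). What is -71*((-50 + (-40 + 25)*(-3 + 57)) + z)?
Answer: 57865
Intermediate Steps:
z = 45 (z = 3*(0 - 3*(-5)) = 3*(0 + 15) = 3*15 = 45)
-71*((-50 + (-40 + 25)*(-3 + 57)) + z) = -71*((-50 + (-40 + 25)*(-3 + 57)) + 45) = -71*((-50 - 15*54) + 45) = -71*((-50 - 810) + 45) = -71*(-860 + 45) = -71*(-815) = 57865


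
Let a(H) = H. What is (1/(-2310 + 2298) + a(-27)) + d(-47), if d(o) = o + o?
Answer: -1453/12 ≈ -121.08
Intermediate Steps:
d(o) = 2*o
(1/(-2310 + 2298) + a(-27)) + d(-47) = (1/(-2310 + 2298) - 27) + 2*(-47) = (1/(-12) - 27) - 94 = (-1/12 - 27) - 94 = -325/12 - 94 = -1453/12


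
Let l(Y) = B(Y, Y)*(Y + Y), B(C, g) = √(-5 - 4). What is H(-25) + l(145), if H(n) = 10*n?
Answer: -250 + 870*I ≈ -250.0 + 870.0*I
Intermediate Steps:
B(C, g) = 3*I (B(C, g) = √(-9) = 3*I)
l(Y) = 6*I*Y (l(Y) = (3*I)*(Y + Y) = (3*I)*(2*Y) = 6*I*Y)
H(-25) + l(145) = 10*(-25) + 6*I*145 = -250 + 870*I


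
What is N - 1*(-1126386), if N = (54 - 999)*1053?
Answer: 131301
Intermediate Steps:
N = -995085 (N = -945*1053 = -995085)
N - 1*(-1126386) = -995085 - 1*(-1126386) = -995085 + 1126386 = 131301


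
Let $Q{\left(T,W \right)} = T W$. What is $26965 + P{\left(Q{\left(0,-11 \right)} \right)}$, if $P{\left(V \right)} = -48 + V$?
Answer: $26917$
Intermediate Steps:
$26965 + P{\left(Q{\left(0,-11 \right)} \right)} = 26965 + \left(-48 + 0 \left(-11\right)\right) = 26965 + \left(-48 + 0\right) = 26965 - 48 = 26917$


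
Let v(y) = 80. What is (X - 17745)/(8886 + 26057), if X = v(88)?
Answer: -17665/34943 ≈ -0.50554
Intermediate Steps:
X = 80
(X - 17745)/(8886 + 26057) = (80 - 17745)/(8886 + 26057) = -17665/34943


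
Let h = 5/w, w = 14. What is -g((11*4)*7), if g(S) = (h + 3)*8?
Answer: -188/7 ≈ -26.857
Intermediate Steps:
h = 5/14 ≈ 0.35714
g(S) = 188/7 (g(S) = (5/14 + 3)*8 = (47/14)*8 = 188/7)
-g((11*4)*7) = -1*188/7 = -188/7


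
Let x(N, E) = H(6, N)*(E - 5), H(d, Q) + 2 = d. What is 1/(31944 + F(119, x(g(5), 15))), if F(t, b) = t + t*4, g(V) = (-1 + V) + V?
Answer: 1/32539 ≈ 3.0732e-5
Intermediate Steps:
H(d, Q) = -2 + d
g(V) = -1 + 2*V
x(N, E) = -20 + 4*E (x(N, E) = (-2 + 6)*(E - 5) = 4*(-5 + E) = -20 + 4*E)
F(t, b) = 5*t (F(t, b) = t + 4*t = 5*t)
1/(31944 + F(119, x(g(5), 15))) = 1/(31944 + 5*119) = 1/(31944 + 595) = 1/32539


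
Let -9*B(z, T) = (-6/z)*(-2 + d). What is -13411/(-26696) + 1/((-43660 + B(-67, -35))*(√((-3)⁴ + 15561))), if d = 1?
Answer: 13411/26696 - 67*√1738/15252093604 ≈ 0.50236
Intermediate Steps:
B(z, T) = -2/(3*z) (B(z, T) = -(-6/z)*(-2 + 1)/9 = -(-6/z)*(-1)/9 = -2/(3*z))
-13411/(-26696) + 1/((-43660 + B(-67, -35))*(√((-3)⁴ + 15561))) = -13411/(-26696) + 1/((-43660 - ⅔/(-67))*(√((-3)⁴ + 15561))) = -13411*(-1/26696) + 1/((-43660 - ⅔*(-1/67))*(√(81 + 15561))) = 13411/26696 + 1/((-43660 + 2/201)*(√15642)) = 13411/26696 + 1/((-8775658/201)*((3*√1738))) = 13411/26696 - 67*√1738/15252093604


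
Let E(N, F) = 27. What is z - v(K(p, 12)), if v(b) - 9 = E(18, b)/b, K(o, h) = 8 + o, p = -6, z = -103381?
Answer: -206807/2 ≈ -1.0340e+5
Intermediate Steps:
v(b) = 9 + 27/b
z - v(K(p, 12)) = -103381 - (9 + 27/(8 - 6)) = -103381 - (9 + 27/2) = -103381 - 1*45/2 = -103381 - 45/2 = -206807/2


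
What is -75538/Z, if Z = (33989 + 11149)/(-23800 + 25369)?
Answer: -19753187/7523 ≈ -2625.7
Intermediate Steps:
Z = 15046/523 (Z = 45138/1569 = 45138*(1/1569) = 15046/523 ≈ 28.769)
-75538/Z = -75538/15046/523 = -75538*523/15046 = -19753187/7523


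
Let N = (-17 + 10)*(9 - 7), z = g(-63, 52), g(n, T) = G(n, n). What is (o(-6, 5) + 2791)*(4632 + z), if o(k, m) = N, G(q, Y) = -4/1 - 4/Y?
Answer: 809684336/63 ≈ 1.2852e+7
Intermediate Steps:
G(q, Y) = -4 - 4/Y (G(q, Y) = -4*1 - 4/Y = -4 - 4/Y)
g(n, T) = -4 - 4/n
z = -248/63 (z = -4 - 4/(-63) = -4 - 4*(-1/63) = -4 + 4/63 = -248/63 ≈ -3.9365)
N = -14 (N = -7*2 = -14)
o(k, m) = -14
(o(-6, 5) + 2791)*(4632 + z) = (-14 + 2791)*(4632 - 248/63) = 2777*(291568/63) = 809684336/63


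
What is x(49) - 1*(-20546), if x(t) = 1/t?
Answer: 1006755/49 ≈ 20546.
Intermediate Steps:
x(49) - 1*(-20546) = 1/49 - 1*(-20546) = 1/49 + 20546 = 1006755/49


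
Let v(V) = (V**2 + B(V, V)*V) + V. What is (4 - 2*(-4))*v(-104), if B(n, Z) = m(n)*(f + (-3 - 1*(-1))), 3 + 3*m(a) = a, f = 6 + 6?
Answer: 573664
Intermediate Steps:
f = 12
m(a) = -1 + a/3
B(n, Z) = -10 + 10*n/3 (B(n, Z) = (-1 + n/3)*(12 + (-3 - 1*(-1))) = (-1 + n/3)*(12 + (-3 + 1)) = (-1 + n/3)*(12 - 2) = (-1 + n/3)*10 = -10 + 10*n/3)
v(V) = V + V**2 + V*(-10 + 10*V/3) (v(V) = (V**2 + (-10 + 10*V/3)*V) + V = (V**2 + V*(-10 + 10*V/3)) + V = V + V**2 + V*(-10 + 10*V/3))
(4 - 2*(-4))*v(-104) = (4 - 2*(-4))*((1/3)*(-104)*(-27 + 13*(-104))) = (4 + 8)*((1/3)*(-104)*(-27 - 1352)) = 12*((1/3)*(-104)*(-1379)) = 12*(143416/3) = 573664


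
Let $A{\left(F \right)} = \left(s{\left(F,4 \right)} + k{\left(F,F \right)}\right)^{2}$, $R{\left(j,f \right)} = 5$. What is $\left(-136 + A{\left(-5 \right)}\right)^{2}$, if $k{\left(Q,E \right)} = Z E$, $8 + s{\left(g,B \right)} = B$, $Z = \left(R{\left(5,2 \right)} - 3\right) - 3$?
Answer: $18225$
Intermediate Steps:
$Z = -1$ ($Z = \left(5 - 3\right) - 3 = 2 - 3 = -1$)
$s{\left(g,B \right)} = -8 + B$
$k{\left(Q,E \right)} = - E$
$A{\left(F \right)} = \left(-4 - F\right)^{2}$ ($A{\left(F \right)} = \left(\left(-8 + 4\right) - F\right)^{2} = \left(-4 - F\right)^{2}$)
$\left(-136 + A{\left(-5 \right)}\right)^{2} = \left(-136 + \left(4 - 5\right)^{2}\right)^{2} = \left(-136 + \left(-1\right)^{2}\right)^{2} = \left(-136 + 1\right)^{2} = \left(-135\right)^{2} = 18225$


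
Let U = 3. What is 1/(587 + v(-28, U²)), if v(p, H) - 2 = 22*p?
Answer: -1/27 ≈ -0.037037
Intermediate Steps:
v(p, H) = 2 + 22*p
1/(587 + v(-28, U²)) = 1/(587 + (2 + 22*(-28))) = 1/(587 + (2 - 616)) = 1/(587 - 614) = 1/(-27) = -1/27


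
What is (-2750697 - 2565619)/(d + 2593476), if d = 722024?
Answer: -1329079/828875 ≈ -1.6035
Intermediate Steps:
(-2750697 - 2565619)/(d + 2593476) = (-2750697 - 2565619)/(722024 + 2593476) = -5316316/3315500 = -5316316*1/3315500 = -1329079/828875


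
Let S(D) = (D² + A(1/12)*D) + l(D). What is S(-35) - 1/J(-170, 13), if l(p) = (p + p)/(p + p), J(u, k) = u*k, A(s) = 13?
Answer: 1703911/2210 ≈ 771.00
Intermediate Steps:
J(u, k) = k*u
l(p) = 1 (l(p) = (2*p)/((2*p)) = (2*p)*(1/(2*p)) = 1)
S(D) = 1 + D² + 13*D (S(D) = (D² + 13*D) + 1 = 1 + D² + 13*D)
S(-35) - 1/J(-170, 13) = (1 + (-35)² + 13*(-35)) - 1/(13*(-170)) = (1 + 1225 - 455) - 1/(-2210) = 771 - 1*(-1/2210) = 771 + 1/2210 = 1703911/2210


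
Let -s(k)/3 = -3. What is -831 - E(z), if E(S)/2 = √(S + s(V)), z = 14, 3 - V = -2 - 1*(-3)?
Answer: -831 - 2*√23 ≈ -840.59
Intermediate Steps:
V = 2 (V = 3 - (-2 - 1*(-3)) = 3 - (-2 + 3) = 3 - 1*1 = 3 - 1 = 2)
s(k) = 9 (s(k) = -3*(-3) = 9)
E(S) = 2*√(9 + S) (E(S) = 2*√(S + 9) = 2*√(9 + S))
-831 - E(z) = -831 - 2*√(9 + 14) = -831 - 2*√23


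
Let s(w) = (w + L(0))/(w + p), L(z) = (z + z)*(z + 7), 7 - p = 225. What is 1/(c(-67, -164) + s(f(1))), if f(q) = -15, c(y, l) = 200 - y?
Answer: 233/62226 ≈ 0.0037444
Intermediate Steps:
p = -218 (p = 7 - 1*225 = 7 - 225 = -218)
L(z) = 2*z*(7 + z) (L(z) = (2*z)*(7 + z) = 2*z*(7 + z))
s(w) = w/(-218 + w) (s(w) = (w + 2*0*(7 + 0))/(w - 218) = (w + 2*0*7)/(-218 + w) = (w + 0)/(-218 + w) = w/(-218 + w))
1/(c(-67, -164) + s(f(1))) = 1/((200 - 1*(-67)) - 15/(-218 - 15)) = 1/((200 + 67) - 15/(-233)) = 1/(267 - 15*(-1/233)) = 1/(267 + 15/233) = 1/(62226/233) = 233/62226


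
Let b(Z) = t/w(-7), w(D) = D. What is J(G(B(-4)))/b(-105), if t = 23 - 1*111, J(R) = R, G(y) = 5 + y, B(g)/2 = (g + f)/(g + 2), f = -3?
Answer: 21/22 ≈ 0.95455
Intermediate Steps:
B(g) = 2*(-3 + g)/(2 + g) (B(g) = 2*((g - 3)/(g + 2)) = 2*((-3 + g)/(2 + g)) = 2*(-3 + g)/(2 + g))
t = -88 (t = 23 - 111 = -88)
b(Z) = 88/7 (b(Z) = -88/(-7) = -88*(-⅐) = 88/7)
J(G(B(-4)))/b(-105) = (5 + 2*(-3 - 4)/(2 - 4))/(88/7) = (5 + 2*(-7)/(-2))*(7/88) = (5 + 2*(-½)*(-7))*(7/88) = (5 + 7)*(7/88) = 12*(7/88) = 21/22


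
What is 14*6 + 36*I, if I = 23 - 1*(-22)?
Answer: 1704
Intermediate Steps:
I = 45 (I = 23 + 22 = 45)
14*6 + 36*I = 14*6 + 36*45 = 84 + 1620 = 1704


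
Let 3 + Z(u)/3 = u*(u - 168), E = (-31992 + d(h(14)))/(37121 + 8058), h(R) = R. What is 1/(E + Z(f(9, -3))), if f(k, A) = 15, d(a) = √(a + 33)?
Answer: -14073078597222/97029769229856277 - 45179*√47/97029769229856277 ≈ -0.00014504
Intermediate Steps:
d(a) = √(33 + a)
E = -31992/45179 + √47/45179 (E = (-31992 + √(33 + 14))/(37121 + 8058) = (-31992 + √47)/45179 = (-31992 + √47)*(1/45179) = -31992/45179 + √47/45179 ≈ -0.70796)
Z(u) = -9 + 3*u*(-168 + u) (Z(u) = -9 + 3*(u*(u - 168)) = -9 + 3*(u*(-168 + u)) = -9 + 3*u*(-168 + u))
1/(E + Z(f(9, -3))) = 1/((-31992/45179 + √47/45179) + (-9 - 504*15 + 3*15²)) = 1/((-31992/45179 + √47/45179) + (-9 - 7560 + 3*225)) = 1/((-31992/45179 + √47/45179) + (-9 - 7560 + 675)) = 1/((-31992/45179 + √47/45179) - 6894) = 1/(-311496018/45179 + √47/45179)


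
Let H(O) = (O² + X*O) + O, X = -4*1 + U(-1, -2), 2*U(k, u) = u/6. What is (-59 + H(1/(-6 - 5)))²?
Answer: 1816379161/527076 ≈ 3446.1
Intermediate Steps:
U(k, u) = u/12 (U(k, u) = (u/6)/2 = u/12)
X = -25/6 (X = -4*1 + (1/12)*(-2) = -4 - ⅙ = -25/6 ≈ -4.1667)
H(O) = O² - 19*O/6 (H(O) = (O² - 25*O/6) + O = O² - 19*O/6)
(-59 + H(1/(-6 - 5)))² = (-59 + (-19 + 6/(-6 - 5))/(6*(-6 - 5)))² = (-59 + (⅙)*(-19 + 6/(-11))/(-11))² = (-59 + (⅙)*(-1/11)*(-19 + 6*(-1/11)))² = (-59 + (⅙)*(-1/11)*(-19 - 6/11))² = (-59 + (⅙)*(-1/11)*(-215/11))² = (-59 + 215/726)² = (-42619/726)² = 1816379161/527076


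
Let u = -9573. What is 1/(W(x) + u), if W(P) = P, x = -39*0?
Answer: -1/9573 ≈ -0.00010446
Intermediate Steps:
x = 0
1/(W(x) + u) = 1/(0 - 9573) = 1/(-9573) = -1/9573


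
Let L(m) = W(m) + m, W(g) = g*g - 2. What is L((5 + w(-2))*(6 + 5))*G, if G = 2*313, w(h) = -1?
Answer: 1238228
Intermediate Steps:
G = 626
W(g) = -2 + g² (W(g) = g² - 2 = -2 + g²)
L(m) = -2 + m + m² (L(m) = (-2 + m²) + m = -2 + m + m²)
L((5 + w(-2))*(6 + 5))*G = (-2 + (5 - 1)*(6 + 5) + ((5 - 1)*(6 + 5))²)*626 = (-2 + 4*11 + (4*11)²)*626 = (-2 + 44 + 44²)*626 = (-2 + 44 + 1936)*626 = 1978*626 = 1238228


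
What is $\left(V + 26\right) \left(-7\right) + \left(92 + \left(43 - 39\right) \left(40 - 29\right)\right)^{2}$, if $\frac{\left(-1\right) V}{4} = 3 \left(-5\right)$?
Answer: $17894$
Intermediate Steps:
$V = 60$ ($V = - 4 \cdot 3 \left(-5\right) = \left(-4\right) \left(-15\right) = 60$)
$\left(V + 26\right) \left(-7\right) + \left(92 + \left(43 - 39\right) \left(40 - 29\right)\right)^{2} = \left(60 + 26\right) \left(-7\right) + \left(92 + \left(43 - 39\right) \left(40 - 29\right)\right)^{2} = 86 \left(-7\right) + \left(92 + 4 \left(40 - 29\right)\right)^{2} = -602 + \left(92 + 4 \cdot 11\right)^{2} = -602 + \left(92 + 44\right)^{2} = -602 + 136^{2} = -602 + 18496 = 17894$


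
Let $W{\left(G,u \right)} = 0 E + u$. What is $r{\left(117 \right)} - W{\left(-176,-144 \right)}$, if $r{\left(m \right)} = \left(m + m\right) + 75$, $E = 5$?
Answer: $453$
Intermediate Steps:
$r{\left(m \right)} = 75 + 2 m$ ($r{\left(m \right)} = 2 m + 75 = 75 + 2 m$)
$W{\left(G,u \right)} = u$ ($W{\left(G,u \right)} = 0 \cdot 5 + u = 0 + u = u$)
$r{\left(117 \right)} - W{\left(-176,-144 \right)} = \left(75 + 2 \cdot 117\right) - -144 = \left(75 + 234\right) + 144 = 309 + 144 = 453$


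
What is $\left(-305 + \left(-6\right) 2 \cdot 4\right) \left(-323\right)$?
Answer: $114019$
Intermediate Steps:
$\left(-305 + \left(-6\right) 2 \cdot 4\right) \left(-323\right) = \left(-305 - 48\right) \left(-323\right) = \left(-353\right) \left(-323\right) = 114019$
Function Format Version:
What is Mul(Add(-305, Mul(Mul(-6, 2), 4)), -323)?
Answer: 114019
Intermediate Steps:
Mul(Add(-305, Mul(Mul(-6, 2), 4)), -323) = Mul(Add(-305, Mul(-12, 4)), -323) = Mul(Add(-305, -48), -323) = Mul(-353, -323) = 114019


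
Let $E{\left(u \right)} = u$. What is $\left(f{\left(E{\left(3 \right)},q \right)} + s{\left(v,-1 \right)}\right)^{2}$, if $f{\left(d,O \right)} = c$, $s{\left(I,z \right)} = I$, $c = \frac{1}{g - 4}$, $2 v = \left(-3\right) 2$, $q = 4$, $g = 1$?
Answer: $\frac{100}{9} \approx 11.111$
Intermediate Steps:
$v = -3$ ($v = \frac{\left(-3\right) 2}{2} = \frac{1}{2} \left(-6\right) = -3$)
$c = - \frac{1}{3}$ ($c = \frac{1}{1 - 4} = \frac{1}{-3} = - \frac{1}{3} \approx -0.33333$)
$f{\left(d,O \right)} = - \frac{1}{3}$
$\left(f{\left(E{\left(3 \right)},q \right)} + s{\left(v,-1 \right)}\right)^{2} = \left(- \frac{1}{3} - 3\right)^{2} = \left(- \frac{10}{3}\right)^{2} = \frac{100}{9}$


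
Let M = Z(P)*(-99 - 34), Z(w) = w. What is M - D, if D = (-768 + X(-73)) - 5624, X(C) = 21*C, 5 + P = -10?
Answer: 9920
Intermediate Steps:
P = -15 (P = -5 - 10 = -15)
M = 1995 (M = -15*(-99 - 34) = -15*(-133) = 1995)
D = -7925 (D = (-768 + 21*(-73)) - 5624 = (-768 - 1533) - 5624 = -2301 - 5624 = -7925)
M - D = 1995 - 1*(-7925) = 1995 + 7925 = 9920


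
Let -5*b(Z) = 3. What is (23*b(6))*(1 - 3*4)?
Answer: 759/5 ≈ 151.80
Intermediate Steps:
b(Z) = -⅗ (b(Z) = -⅕*3 = -⅗)
(23*b(6))*(1 - 3*4) = (23*(-⅗))*(1 - 3*4) = -69*(1 - 12)/5 = -69/5*(-11) = 759/5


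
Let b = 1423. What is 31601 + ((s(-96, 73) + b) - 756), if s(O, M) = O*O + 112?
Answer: 41596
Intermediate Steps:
s(O, M) = 112 + O**2 (s(O, M) = O**2 + 112 = 112 + O**2)
31601 + ((s(-96, 73) + b) - 756) = 31601 + (((112 + (-96)**2) + 1423) - 756) = 31601 + (((112 + 9216) + 1423) - 756) = 31601 + ((9328 + 1423) - 756) = 31601 + (10751 - 756) = 31601 + 9995 = 41596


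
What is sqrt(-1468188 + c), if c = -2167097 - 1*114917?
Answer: I*sqrt(3750202) ≈ 1936.5*I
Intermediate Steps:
c = -2282014 (c = -2167097 - 114917 = -2282014)
sqrt(-1468188 + c) = sqrt(-1468188 - 2282014) = sqrt(-3750202) = I*sqrt(3750202)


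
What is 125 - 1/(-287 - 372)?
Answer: 82376/659 ≈ 125.00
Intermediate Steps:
125 - 1/(-287 - 372) = 125 - 1/(-659) = 125 - 1*(-1/659) = 125 + 1/659 = 82376/659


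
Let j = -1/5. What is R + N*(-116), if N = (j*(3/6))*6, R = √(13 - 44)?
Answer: 348/5 + I*√31 ≈ 69.6 + 5.5678*I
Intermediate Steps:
R = I*√31 (R = √(-31) = I*√31 ≈ 5.5678*I)
j = -⅕ (j = -1*⅕ = -⅕ ≈ -0.20000)
N = -⅗ (N = -3/(5*6)*6 = -⅕*½*6 = -⅒*6 = -⅗ ≈ -0.60000)
R + N*(-116) = I*√31 - ⅗*(-116) = I*√31 + 348/5 = 348/5 + I*√31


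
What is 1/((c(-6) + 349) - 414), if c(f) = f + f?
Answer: -1/77 ≈ -0.012987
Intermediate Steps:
c(f) = 2*f
1/((c(-6) + 349) - 414) = 1/((2*(-6) + 349) - 414) = 1/((-12 + 349) - 414) = 1/(337 - 414) = 1/(-77) = -1/77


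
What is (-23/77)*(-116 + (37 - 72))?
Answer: 3473/77 ≈ 45.104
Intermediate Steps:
(-23/77)*(-116 + (37 - 72)) = (-23*1/77)*(-116 - 35) = -23/77*(-151) = 3473/77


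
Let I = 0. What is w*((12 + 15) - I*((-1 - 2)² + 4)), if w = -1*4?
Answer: -108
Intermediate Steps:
w = -4
w*((12 + 15) - I*((-1 - 2)² + 4)) = -4*((12 + 15) - 0*((-1 - 2)² + 4)) = -4*(27 - 0*((-3)² + 4)) = -4*(27 - 0*(9 + 4)) = -4*(27 - 0*13) = -4*(27 - 1*0) = -4*(27 + 0) = -4*27 = -108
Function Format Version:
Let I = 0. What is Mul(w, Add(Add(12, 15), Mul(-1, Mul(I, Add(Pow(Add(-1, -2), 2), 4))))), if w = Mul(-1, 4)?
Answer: -108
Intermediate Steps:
w = -4
Mul(w, Add(Add(12, 15), Mul(-1, Mul(I, Add(Pow(Add(-1, -2), 2), 4))))) = Mul(-4, Add(Add(12, 15), Mul(-1, Mul(0, Add(Pow(Add(-1, -2), 2), 4))))) = Mul(-4, Add(27, Mul(-1, Mul(0, Add(Pow(-3, 2), 4))))) = Mul(-4, Add(27, Mul(-1, Mul(0, Add(9, 4))))) = Mul(-4, Add(27, Mul(-1, Mul(0, 13)))) = Mul(-4, Add(27, Mul(-1, 0))) = Mul(-4, Add(27, 0)) = Mul(-4, 27) = -108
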